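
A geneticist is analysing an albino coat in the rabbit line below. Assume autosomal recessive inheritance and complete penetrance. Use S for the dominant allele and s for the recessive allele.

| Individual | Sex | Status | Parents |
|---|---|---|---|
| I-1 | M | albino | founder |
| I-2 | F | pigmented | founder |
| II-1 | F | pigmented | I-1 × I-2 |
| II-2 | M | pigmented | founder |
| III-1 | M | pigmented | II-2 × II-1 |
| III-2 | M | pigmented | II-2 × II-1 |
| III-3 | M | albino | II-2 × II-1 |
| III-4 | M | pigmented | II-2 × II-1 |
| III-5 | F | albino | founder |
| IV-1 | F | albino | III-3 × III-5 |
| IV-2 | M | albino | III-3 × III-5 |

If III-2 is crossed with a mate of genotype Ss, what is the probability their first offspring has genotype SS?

1/3

II-2 is pigmented so carries S and passed s to III-3 (ss), so II-2 is Ss.
II-1 is pigmented so carries S and received s from I-1 (ss), so II-1 is Ss.
III-2 is a pigmented offspring of II-2 (Ss) × II-1 (Ss), whose cross gives 1/4 SS : 1/2 Ss : 1/4 ss; conditioning on being pigmented, III-2 is SS with probability 1/3, Ss with probability 2/3.
Summing over parental genotype combinations, P(offspring has genotype SS) = 1/3·1/2 + 2/3·1/4 = 1/3.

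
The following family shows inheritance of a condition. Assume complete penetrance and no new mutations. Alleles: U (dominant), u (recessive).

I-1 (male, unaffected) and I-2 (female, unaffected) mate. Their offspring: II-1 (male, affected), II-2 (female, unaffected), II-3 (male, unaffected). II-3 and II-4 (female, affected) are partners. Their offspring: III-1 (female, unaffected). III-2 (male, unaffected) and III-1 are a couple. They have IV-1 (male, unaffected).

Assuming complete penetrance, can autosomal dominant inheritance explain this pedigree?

No

Under autosomal dominant, II-1 (affected, male) cannot arise from I-1 (unaffected) × I-2 (unaffected).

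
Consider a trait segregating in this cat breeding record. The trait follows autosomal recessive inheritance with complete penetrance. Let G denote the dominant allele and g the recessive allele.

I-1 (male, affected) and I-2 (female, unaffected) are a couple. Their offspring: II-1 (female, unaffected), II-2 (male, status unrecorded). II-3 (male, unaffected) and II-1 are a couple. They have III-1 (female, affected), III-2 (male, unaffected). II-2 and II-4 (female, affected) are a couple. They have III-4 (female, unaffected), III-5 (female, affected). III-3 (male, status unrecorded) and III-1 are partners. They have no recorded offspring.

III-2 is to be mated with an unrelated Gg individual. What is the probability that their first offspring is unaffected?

5/6

II-3 is unaffected so carries G and passed g to III-1 (gg), so II-3 is Gg.
II-1 is unaffected so carries G and received g from I-1 (gg), so II-1 is Gg.
III-2 is an unaffected offspring of II-3 (Gg) × II-1 (Gg), whose cross gives 1/4 GG : 1/2 Gg : 1/4 gg; conditioning on being unaffected, III-2 is GG with probability 1/3, Gg with probability 2/3.
Summing over parental genotype combinations, P(offspring is unaffected) = 1/3·1 + 2/3·3/4 = 5/6.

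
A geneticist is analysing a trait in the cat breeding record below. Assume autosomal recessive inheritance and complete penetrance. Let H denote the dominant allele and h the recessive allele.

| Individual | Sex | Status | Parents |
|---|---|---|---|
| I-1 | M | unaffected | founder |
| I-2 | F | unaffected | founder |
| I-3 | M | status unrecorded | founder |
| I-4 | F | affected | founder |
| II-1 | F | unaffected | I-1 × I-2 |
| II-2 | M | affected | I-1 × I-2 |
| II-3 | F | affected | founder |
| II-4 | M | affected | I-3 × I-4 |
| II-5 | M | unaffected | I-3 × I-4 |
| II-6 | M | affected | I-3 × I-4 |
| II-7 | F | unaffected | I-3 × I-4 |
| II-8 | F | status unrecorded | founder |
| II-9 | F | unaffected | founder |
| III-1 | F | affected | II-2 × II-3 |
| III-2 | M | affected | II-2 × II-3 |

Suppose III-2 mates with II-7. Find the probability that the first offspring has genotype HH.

III-2 is affected, so III-2 is hh.
II-7 is unaffected so carries H and received h from I-4 (hh), so II-7 is Hh.
The cross gives 1/2 Hh : 1/2 hh, so P(offspring has genotype HH) = 0.

0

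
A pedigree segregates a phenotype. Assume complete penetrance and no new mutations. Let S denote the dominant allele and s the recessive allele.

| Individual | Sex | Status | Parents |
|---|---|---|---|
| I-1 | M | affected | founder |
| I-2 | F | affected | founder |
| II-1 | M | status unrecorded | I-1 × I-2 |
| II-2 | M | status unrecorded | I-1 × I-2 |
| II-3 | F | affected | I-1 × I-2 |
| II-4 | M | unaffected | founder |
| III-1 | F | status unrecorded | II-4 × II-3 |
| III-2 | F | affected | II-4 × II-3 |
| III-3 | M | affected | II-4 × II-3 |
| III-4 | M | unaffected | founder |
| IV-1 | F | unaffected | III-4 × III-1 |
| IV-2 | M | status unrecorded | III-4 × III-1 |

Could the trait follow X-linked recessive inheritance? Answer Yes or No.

Under X-linked recessive, III-2 (affected, female) cannot arise from II-4 (unaffected) × II-3 (affected).

No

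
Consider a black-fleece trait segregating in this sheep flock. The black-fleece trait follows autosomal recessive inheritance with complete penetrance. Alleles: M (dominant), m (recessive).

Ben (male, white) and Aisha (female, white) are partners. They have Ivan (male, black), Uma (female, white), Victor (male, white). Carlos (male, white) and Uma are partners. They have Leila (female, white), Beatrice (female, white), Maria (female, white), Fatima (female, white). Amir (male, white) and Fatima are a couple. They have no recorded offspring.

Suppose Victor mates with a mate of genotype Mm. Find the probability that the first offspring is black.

1/6

Ben is white so carries M and passed m to Ivan (mm), so Ben is Mm.
Aisha is white so carries M and passed m to Ivan (mm), so Aisha is Mm.
Victor is a white offspring of Ben (Mm) × Aisha (Mm), whose cross gives 1/4 MM : 1/2 Mm : 1/4 mm; conditioning on being white, Victor is MM with probability 1/3, Mm with probability 2/3.
Summing over parental genotype combinations, P(offspring is black) = 2/3·1/4 = 1/6.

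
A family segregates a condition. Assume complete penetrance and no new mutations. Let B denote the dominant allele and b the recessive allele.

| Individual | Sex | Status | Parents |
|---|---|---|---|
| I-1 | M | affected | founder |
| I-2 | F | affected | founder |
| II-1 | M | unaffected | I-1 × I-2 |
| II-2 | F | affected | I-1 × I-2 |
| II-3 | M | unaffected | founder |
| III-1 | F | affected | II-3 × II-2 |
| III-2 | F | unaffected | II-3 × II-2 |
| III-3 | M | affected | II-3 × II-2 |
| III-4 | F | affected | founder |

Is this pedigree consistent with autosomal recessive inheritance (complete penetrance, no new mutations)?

No

Under autosomal recessive, II-1 (unaffected, male) cannot arise from I-1 (affected) × I-2 (affected).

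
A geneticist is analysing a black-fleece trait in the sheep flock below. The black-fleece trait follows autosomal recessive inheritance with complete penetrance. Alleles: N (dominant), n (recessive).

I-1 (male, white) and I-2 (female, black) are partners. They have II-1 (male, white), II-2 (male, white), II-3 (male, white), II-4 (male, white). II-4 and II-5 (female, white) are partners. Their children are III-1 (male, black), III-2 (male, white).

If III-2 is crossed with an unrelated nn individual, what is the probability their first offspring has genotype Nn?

2/3

II-4 is white so carries N and received n from I-2 (nn), so II-4 is Nn.
II-5 is white so carries N and passed n to III-1 (nn), so II-5 is Nn.
III-2 is a white offspring of II-4 (Nn) × II-5 (Nn), whose cross gives 1/4 NN : 1/2 Nn : 1/4 nn; conditioning on being white, III-2 is NN with probability 1/3, Nn with probability 2/3.
Summing over parental genotype combinations, P(offspring has genotype Nn) = 1/3·1 + 2/3·1/2 = 2/3.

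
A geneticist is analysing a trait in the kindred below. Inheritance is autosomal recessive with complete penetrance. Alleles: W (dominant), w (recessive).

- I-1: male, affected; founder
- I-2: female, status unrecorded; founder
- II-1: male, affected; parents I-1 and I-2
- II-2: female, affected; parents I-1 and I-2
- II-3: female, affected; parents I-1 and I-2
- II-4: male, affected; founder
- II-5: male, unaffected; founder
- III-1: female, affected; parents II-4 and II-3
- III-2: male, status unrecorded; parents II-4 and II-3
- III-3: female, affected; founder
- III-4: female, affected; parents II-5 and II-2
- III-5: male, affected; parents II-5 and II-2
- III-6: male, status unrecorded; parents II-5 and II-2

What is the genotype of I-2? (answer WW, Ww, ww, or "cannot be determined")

I-2's phenotype is unrecorded, and no parent or child forces a single allele at both positions; consistent genotype assignments exist with I-2 as Ww or ww.

cannot be determined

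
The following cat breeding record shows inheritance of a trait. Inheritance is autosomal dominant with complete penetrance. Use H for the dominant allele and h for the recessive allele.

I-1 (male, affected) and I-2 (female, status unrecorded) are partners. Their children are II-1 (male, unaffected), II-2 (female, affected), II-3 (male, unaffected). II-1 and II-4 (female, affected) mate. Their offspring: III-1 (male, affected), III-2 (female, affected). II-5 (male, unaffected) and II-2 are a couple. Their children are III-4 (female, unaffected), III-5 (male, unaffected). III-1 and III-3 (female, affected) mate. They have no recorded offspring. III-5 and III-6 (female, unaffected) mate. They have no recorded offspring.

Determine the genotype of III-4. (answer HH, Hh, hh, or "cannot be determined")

hh

III-4 is unaffected, so III-4 is hh.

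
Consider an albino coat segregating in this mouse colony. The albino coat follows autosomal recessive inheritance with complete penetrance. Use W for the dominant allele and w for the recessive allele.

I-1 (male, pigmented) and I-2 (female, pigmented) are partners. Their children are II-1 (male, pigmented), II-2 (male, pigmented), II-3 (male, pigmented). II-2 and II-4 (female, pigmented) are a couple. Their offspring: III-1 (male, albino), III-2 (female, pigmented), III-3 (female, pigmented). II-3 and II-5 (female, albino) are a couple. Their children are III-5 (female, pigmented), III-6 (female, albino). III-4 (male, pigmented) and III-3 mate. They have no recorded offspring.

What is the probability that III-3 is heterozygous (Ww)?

2/3

II-2 is pigmented so carries W and passed w to III-1 (ww), so II-2 is Ww.
II-4 is pigmented so carries W and passed w to III-1 (ww), so II-4 is Ww.
Their cross gives offspring ratios 1/4 WW : 1/2 Ww : 1/4 ww. Conditioning on III-3 being pigmented, P(Ww) = 1/2 / 3/4 = 2/3.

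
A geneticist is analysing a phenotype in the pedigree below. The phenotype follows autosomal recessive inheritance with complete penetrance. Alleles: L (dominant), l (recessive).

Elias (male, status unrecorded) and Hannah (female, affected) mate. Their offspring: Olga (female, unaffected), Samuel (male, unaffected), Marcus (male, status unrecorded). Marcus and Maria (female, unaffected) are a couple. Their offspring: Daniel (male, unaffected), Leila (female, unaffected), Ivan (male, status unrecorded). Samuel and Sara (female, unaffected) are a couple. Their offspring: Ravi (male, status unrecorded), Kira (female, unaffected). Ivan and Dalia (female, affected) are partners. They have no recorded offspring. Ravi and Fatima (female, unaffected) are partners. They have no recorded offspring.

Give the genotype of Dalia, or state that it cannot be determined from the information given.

ll

Dalia is affected, so Dalia is ll.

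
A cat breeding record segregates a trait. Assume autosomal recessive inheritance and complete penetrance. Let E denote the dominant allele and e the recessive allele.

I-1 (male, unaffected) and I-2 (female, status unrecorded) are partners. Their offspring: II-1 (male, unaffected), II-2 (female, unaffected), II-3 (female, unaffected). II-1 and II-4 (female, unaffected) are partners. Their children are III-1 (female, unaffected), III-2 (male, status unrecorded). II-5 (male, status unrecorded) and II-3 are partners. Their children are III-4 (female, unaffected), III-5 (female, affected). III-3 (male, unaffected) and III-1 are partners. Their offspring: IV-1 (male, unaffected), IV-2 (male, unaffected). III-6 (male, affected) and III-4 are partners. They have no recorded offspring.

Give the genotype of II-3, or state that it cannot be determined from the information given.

From phenotype alone, II-3 is EE or Ee.
II-3 is unaffected so carries E and passed e to III-5 (ee), so II-3 is Ee.

Ee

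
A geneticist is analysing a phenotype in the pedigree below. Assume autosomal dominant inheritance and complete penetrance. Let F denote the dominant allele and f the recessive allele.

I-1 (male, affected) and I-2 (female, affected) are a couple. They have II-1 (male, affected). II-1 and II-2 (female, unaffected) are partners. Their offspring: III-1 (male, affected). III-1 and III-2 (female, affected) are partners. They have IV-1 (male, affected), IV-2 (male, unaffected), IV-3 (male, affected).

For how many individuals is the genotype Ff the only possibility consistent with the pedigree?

2

Obligate heterozygotes: III-1 is affected so carries F and received f from II-2 (ff), so III-1 is Ff; III-2 is affected so carries F and passed f to IV-2 (ff), so III-2 is Ff.
Every other individual is either homozygous by phenotype or has at least one consistent homozygous assignment, so the count is 2.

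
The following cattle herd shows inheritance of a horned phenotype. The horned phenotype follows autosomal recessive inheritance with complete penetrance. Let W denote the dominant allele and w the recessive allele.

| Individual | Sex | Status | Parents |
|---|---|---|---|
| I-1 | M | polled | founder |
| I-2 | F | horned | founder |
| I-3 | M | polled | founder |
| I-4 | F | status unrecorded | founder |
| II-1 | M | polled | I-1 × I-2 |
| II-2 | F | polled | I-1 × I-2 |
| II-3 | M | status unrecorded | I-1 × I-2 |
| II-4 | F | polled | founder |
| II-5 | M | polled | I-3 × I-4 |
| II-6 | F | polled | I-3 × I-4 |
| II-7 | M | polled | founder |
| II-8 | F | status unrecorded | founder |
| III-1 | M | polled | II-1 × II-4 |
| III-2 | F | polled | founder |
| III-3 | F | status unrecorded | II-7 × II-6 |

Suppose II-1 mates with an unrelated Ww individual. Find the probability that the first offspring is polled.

3/4

II-1 is polled so carries W and received w from I-2 (ww), so II-1 is Ww.
The cross gives 1/4 WW : 1/2 Ww : 1/4 ww, so P(offspring is polled) = 3/4.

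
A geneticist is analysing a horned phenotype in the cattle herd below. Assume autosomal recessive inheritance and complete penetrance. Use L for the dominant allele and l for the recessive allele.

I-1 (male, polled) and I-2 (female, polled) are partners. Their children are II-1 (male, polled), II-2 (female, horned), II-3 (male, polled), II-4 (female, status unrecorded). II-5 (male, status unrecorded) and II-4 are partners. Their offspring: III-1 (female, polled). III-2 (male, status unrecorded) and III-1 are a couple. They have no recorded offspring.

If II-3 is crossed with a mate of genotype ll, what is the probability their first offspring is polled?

2/3

I-1 is polled so carries L and passed l to II-2 (ll), so I-1 is Ll.
I-2 is polled so carries L and passed l to II-2 (ll), so I-2 is Ll.
II-3 is a polled offspring of I-1 (Ll) × I-2 (Ll), whose cross gives 1/4 LL : 1/2 Ll : 1/4 ll; conditioning on being polled, II-3 is LL with probability 1/3, Ll with probability 2/3.
Summing over parental genotype combinations, P(offspring is polled) = 1/3·1 + 2/3·1/2 = 2/3.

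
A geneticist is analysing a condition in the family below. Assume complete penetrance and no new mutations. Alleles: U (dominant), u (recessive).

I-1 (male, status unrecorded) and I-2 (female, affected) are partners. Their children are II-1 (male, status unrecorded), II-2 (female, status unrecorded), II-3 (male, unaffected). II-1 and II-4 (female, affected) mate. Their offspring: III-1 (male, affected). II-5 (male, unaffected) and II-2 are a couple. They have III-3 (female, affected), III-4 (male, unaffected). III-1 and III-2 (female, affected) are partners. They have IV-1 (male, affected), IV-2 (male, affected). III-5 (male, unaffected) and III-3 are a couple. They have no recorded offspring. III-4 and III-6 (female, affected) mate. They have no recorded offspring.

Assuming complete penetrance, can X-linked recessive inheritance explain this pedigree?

Under X-linked recessive, II-3 (unaffected, male) cannot arise from I-1 (unrecorded) × I-2 (affected).

No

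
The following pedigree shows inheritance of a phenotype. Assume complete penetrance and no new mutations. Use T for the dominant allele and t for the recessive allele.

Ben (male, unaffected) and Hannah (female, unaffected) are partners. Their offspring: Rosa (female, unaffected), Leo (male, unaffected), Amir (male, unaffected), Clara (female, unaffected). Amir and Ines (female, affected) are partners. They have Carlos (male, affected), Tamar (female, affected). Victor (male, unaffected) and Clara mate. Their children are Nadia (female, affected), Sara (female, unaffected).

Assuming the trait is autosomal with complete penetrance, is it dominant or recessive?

recessive

Victor and Clara are both unaffected yet have an affected child Nadia. Under dominance, an affected child requires at least one affected parent, so the trait cannot be dominant.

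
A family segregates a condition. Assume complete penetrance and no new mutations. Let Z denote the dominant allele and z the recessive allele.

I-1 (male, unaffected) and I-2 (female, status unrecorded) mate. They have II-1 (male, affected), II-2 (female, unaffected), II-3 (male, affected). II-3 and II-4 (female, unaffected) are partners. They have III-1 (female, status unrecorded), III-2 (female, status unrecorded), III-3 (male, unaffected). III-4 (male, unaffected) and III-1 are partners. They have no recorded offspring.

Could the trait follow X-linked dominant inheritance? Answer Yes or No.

Yes

A consistent assignment under X-linked dominant exists: I-1 X^z Y, I-2 X^Z X^z, II-1 X^Z Y, II-2 X^z X^z, II-3 X^Z Y, II-4 X^z X^z, III-1 X^Z X^z, III-2 X^Z X^z, III-3 X^z Y, III-4 X^z Y.
In this assignment every recorded phenotype matches its genotype and every non-founder's genotype is obtainable from its parents' genotypes, so the pedigree is consistent.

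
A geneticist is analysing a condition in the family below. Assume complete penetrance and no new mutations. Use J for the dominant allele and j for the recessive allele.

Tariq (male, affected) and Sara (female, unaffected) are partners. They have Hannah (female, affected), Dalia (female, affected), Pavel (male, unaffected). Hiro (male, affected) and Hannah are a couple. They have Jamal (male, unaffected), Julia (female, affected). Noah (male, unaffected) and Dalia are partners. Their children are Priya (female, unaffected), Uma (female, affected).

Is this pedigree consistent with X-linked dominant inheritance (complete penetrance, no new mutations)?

Yes

A consistent assignment under X-linked dominant exists: Tariq X^J Y, Sara X^j X^j, Hannah X^J X^j, Dalia X^J X^j, Pavel X^j Y, Hiro X^J Y, Noah X^j Y, Jamal X^j Y, Julia X^J X^J, Priya X^j X^j, Uma X^J X^j.
In this assignment every recorded phenotype matches its genotype and every non-founder's genotype is obtainable from its parents' genotypes, so the pedigree is consistent.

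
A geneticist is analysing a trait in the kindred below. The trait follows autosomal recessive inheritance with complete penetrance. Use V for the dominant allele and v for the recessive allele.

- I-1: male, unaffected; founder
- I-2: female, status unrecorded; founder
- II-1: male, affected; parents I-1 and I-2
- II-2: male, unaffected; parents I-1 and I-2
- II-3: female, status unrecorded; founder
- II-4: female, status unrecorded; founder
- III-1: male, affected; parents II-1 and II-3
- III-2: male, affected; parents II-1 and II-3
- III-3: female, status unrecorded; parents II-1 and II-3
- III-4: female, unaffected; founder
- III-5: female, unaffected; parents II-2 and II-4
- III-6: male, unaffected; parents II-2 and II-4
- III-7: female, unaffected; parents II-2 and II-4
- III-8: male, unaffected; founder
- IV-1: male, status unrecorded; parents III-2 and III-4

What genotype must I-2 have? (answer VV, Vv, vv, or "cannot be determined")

I-2's phenotype is unrecorded, and no parent or child forces a single allele at both positions; consistent genotype assignments exist with I-2 as Vv or vv.

cannot be determined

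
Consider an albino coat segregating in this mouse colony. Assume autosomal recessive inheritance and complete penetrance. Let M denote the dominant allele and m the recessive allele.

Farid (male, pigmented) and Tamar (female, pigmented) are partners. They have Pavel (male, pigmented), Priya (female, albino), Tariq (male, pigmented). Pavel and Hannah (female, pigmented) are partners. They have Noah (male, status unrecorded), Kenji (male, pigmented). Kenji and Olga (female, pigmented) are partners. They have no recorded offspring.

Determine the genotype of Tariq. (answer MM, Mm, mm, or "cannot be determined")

Tariq's phenotype allows MM or Mm, and no parent or child forces a single allele at both positions; consistent genotype assignments exist with Tariq as MM or Mm.

cannot be determined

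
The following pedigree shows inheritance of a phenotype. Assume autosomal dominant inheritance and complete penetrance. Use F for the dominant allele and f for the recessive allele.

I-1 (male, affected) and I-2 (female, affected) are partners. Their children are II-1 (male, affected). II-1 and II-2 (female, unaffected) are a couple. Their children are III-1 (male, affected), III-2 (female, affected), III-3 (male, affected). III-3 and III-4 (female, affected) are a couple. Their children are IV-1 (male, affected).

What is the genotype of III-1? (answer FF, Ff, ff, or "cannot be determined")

Ff

From phenotype alone, III-1 is FF or Ff.
III-1 is affected so carries F and received f from II-2 (ff), so III-1 is Ff.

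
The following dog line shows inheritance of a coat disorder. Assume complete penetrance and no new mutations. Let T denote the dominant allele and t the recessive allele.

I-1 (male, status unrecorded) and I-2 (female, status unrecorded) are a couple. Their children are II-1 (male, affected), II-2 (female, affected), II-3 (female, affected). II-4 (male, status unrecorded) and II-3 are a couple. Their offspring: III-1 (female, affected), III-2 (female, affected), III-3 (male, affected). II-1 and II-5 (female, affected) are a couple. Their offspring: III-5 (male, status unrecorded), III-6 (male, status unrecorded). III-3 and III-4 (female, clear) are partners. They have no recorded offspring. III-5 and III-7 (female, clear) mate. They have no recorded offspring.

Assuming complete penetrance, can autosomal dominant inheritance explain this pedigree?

A consistent assignment under autosomal dominant exists: I-1 TT, I-2 TT, II-1 TT, II-2 TT, II-3 TT, II-4 TT, II-5 TT, III-1 TT, III-2 TT, III-3 TT, III-4 tt, III-5 TT, III-6 TT, III-7 tt.
In this assignment every recorded phenotype matches its genotype and every non-founder's genotype is obtainable from its parents' genotypes, so the pedigree is consistent.

Yes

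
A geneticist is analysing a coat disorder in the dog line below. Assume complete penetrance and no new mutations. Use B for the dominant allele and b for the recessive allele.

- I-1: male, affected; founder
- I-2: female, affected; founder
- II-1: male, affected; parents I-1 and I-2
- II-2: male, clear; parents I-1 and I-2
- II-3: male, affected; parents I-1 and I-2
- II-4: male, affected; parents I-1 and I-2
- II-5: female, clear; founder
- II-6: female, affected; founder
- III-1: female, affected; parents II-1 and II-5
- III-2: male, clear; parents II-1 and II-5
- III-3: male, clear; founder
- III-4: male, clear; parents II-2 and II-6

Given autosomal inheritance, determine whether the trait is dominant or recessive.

dominant

I-1 and I-2 are both affected yet have a clear child II-2. Under a recessive model two affected parents are homozygous and every child would be affected, so the trait cannot be recessive.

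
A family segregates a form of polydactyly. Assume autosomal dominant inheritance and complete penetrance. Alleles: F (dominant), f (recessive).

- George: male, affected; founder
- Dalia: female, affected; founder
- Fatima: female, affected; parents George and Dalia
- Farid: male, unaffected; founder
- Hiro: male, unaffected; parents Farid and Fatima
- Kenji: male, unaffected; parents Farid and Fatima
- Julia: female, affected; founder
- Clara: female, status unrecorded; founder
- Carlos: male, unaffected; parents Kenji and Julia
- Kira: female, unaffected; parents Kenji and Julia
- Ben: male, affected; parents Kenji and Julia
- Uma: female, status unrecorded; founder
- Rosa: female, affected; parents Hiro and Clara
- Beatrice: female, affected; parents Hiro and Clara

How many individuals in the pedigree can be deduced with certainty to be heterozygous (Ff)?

5

Obligate heterozygotes: Fatima is affected so carries F and passed f to Hiro (ff), so Fatima is Ff; Julia is affected so carries F and passed f to Carlos (ff), so Julia is Ff; Ben is affected so carries F and received f from Kenji (ff), so Ben is Ff; Rosa is affected so carries F and received f from Hiro (ff), so Rosa is Ff; Beatrice is affected so carries F and received f from Hiro (ff), so Beatrice is Ff.
Every other individual is either homozygous by phenotype or has at least one consistent homozygous assignment, so the count is 5.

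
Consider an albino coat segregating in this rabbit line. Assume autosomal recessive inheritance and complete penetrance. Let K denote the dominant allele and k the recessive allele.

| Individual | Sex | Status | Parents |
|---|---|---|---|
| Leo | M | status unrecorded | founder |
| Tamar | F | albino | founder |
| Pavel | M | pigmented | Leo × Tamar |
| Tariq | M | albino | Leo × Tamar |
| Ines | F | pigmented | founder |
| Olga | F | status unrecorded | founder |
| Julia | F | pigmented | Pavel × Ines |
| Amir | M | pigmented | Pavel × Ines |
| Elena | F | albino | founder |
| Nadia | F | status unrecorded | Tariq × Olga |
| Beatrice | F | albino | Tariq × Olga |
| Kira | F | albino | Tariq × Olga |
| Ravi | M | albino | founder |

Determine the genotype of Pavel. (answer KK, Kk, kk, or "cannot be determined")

From phenotype alone, Pavel is KK or Kk.
Pavel is pigmented so carries K and received k from Tamar (kk), so Pavel is Kk.

Kk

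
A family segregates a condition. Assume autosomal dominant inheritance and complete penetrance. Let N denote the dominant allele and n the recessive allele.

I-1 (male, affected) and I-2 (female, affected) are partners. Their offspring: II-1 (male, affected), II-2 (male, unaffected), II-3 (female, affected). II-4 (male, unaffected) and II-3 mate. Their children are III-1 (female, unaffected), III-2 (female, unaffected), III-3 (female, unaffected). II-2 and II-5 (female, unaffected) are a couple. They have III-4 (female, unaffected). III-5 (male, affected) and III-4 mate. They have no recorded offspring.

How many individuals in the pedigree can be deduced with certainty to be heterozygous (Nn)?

3

Obligate heterozygotes: I-1 is affected so carries N and passed n to II-2 (nn), so I-1 is Nn; I-2 is affected so carries N and passed n to II-2 (nn), so I-2 is Nn; II-3 is affected so carries N and passed n to III-1 (nn), so II-3 is Nn.
Every other individual is either homozygous by phenotype or has at least one consistent homozygous assignment, so the count is 3.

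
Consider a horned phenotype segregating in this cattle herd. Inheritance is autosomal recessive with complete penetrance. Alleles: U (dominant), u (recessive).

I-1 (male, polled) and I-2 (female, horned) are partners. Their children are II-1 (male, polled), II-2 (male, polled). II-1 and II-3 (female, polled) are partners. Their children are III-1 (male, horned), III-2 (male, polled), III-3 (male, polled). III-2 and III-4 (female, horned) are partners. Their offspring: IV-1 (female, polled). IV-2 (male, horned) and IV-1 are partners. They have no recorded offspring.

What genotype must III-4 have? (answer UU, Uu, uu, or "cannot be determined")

III-4 is horned, so III-4 is uu.

uu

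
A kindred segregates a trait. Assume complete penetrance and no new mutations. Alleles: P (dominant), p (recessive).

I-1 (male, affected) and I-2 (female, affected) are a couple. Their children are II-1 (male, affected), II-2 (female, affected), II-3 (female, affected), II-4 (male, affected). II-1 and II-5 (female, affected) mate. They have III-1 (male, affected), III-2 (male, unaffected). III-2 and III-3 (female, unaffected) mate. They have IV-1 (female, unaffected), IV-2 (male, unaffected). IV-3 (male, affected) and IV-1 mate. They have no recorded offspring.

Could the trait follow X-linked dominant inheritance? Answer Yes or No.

A consistent assignment under X-linked dominant exists: I-1 X^P Y, I-2 X^P X^P, II-1 X^P Y, II-2 X^P X^P, II-3 X^P X^P, II-4 X^P Y, II-5 X^P X^p, III-1 X^P Y, III-2 X^p Y, III-3 X^p X^p, IV-1 X^p X^p, IV-2 X^p Y, IV-3 X^P Y.
In this assignment every recorded phenotype matches its genotype and every non-founder's genotype is obtainable from its parents' genotypes, so the pedigree is consistent.

Yes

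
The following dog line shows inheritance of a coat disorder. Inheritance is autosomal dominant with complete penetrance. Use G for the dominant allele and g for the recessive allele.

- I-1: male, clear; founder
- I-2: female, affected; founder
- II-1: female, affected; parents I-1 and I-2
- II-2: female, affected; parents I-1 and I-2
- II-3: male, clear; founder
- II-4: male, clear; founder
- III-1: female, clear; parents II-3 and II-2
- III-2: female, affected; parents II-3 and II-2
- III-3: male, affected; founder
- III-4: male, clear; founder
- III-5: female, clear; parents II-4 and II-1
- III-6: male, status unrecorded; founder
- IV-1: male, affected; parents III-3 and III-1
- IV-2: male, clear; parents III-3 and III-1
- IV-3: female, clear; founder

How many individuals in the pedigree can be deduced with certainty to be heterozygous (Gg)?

5

Obligate heterozygotes: II-1 is affected so carries G and received g from I-1 (gg), so II-1 is Gg; II-2 is affected so carries G and received g from I-1 (gg), so II-2 is Gg; III-2 is affected so carries G and received g from II-3 (gg), so III-2 is Gg; III-3 is affected so carries G and passed g to IV-2 (gg), so III-3 is Gg; IV-1 is affected so carries G and received g from III-1 (gg), so IV-1 is Gg.
Every other individual is either homozygous by phenotype or has at least one consistent homozygous assignment, so the count is 5.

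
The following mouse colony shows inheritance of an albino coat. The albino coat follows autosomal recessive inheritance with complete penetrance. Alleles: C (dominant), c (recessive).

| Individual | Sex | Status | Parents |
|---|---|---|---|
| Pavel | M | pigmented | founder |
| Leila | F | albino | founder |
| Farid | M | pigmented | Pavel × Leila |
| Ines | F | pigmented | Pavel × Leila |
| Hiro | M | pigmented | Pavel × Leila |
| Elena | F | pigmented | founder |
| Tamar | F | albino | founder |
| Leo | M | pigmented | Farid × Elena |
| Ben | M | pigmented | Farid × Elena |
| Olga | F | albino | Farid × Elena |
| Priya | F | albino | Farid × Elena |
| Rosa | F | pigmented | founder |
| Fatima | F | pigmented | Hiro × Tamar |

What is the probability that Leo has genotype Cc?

Farid is pigmented so carries C and received c from Leila (cc), so Farid is Cc.
Elena is pigmented so carries C and passed c to Olga (cc), so Elena is Cc.
Their cross gives offspring ratios 1/4 CC : 1/2 Cc : 1/4 cc. Conditioning on Leo being pigmented, P(Cc) = 1/2 / 3/4 = 2/3.

2/3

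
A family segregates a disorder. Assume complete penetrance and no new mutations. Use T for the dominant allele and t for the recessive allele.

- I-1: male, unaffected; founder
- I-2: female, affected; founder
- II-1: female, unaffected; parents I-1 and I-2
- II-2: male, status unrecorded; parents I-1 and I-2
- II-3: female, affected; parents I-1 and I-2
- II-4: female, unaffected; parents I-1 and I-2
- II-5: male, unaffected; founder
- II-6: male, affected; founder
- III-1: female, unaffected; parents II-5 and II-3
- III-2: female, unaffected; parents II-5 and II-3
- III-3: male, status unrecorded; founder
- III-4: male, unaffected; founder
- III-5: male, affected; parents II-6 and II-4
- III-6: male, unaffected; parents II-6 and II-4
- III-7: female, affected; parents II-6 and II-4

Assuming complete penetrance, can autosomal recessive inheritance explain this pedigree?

Yes

A consistent assignment under autosomal recessive exists: I-1 Tt, I-2 tt, II-1 Tt, II-2 Tt, II-3 tt, II-4 Tt, II-5 TT, II-6 tt, III-1 Tt, III-2 Tt, III-3 TT, III-4 TT, III-5 tt, III-6 Tt, III-7 tt.
In this assignment every recorded phenotype matches its genotype and every non-founder's genotype is obtainable from its parents' genotypes, so the pedigree is consistent.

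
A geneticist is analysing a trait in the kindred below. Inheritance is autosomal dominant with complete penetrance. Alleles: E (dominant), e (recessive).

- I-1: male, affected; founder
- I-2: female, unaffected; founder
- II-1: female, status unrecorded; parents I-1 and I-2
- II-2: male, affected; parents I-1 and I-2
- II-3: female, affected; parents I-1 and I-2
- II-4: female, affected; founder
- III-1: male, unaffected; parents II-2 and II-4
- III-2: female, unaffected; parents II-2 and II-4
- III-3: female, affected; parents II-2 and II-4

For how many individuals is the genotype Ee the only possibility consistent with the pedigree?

3

Obligate heterozygotes: II-2 is affected so carries E and received e from I-2 (ee), so II-2 is Ee; II-3 is affected so carries E and received e from I-2 (ee), so II-3 is Ee; II-4 is affected so carries E and passed e to III-1 (ee), so II-4 is Ee.
Every other individual is either homozygous by phenotype or has at least one consistent homozygous assignment, so the count is 3.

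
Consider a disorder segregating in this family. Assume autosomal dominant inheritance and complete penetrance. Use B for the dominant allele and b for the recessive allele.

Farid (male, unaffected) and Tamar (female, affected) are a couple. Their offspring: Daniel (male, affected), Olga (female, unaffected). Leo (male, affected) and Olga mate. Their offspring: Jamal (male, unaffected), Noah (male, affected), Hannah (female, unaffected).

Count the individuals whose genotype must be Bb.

4

Obligate heterozygotes: Tamar is affected so carries B and passed b to Olga (bb), so Tamar is Bb; Daniel is affected so carries B and received b from Farid (bb), so Daniel is Bb; Leo is affected so carries B and passed b to Jamal (bb), so Leo is Bb; Noah is affected so carries B and received b from Olga (bb), so Noah is Bb.
Every other individual is either homozygous by phenotype or has at least one consistent homozygous assignment, so the count is 4.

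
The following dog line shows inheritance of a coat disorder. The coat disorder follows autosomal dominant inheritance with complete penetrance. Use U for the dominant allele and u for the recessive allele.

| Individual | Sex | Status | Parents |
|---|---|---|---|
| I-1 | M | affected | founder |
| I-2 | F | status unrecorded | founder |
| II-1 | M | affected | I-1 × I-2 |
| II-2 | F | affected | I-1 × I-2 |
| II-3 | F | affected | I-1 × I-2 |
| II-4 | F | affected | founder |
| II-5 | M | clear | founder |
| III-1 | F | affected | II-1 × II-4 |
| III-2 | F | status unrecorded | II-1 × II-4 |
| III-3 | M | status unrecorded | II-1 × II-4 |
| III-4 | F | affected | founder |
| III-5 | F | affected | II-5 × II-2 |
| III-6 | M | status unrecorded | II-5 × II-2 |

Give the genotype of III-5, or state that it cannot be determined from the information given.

From phenotype alone, III-5 is UU or Uu.
III-5 is affected so carries U and received u from II-5 (uu), so III-5 is Uu.

Uu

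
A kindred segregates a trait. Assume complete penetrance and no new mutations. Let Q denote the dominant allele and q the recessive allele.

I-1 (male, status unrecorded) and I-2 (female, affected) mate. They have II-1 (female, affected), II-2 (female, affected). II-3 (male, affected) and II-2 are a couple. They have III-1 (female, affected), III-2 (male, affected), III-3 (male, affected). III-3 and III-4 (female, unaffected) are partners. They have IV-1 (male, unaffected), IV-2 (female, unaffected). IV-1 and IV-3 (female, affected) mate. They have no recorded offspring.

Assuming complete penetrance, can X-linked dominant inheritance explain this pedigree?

Under X-linked dominant, IV-2 (unaffected, female) cannot arise from III-3 (affected) × III-4 (unaffected).

No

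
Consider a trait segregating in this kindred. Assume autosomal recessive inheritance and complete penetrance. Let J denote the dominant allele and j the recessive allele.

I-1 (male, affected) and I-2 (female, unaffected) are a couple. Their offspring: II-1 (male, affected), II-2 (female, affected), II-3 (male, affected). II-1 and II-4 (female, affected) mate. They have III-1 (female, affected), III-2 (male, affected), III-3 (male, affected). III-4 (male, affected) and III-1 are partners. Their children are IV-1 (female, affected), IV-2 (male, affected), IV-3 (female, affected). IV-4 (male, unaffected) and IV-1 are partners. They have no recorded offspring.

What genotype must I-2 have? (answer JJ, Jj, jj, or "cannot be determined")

Jj

From phenotype alone, I-2 is JJ or Jj.
I-2 is unaffected so carries J and passed j to II-1 (jj), so I-2 is Jj.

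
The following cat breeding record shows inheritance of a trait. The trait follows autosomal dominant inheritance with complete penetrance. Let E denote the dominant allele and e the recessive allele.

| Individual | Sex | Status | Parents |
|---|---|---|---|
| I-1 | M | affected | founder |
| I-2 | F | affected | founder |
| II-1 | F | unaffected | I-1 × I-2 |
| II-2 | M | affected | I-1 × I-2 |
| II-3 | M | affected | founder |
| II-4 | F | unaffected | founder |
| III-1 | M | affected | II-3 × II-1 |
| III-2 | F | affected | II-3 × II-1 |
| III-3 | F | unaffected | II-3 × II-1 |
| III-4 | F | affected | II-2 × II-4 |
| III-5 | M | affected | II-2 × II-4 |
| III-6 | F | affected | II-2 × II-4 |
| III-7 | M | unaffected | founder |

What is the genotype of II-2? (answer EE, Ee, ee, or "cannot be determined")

cannot be determined

II-2's phenotype allows EE or Ee, and no parent or child forces a single allele at both positions; consistent genotype assignments exist with II-2 as EE or Ee.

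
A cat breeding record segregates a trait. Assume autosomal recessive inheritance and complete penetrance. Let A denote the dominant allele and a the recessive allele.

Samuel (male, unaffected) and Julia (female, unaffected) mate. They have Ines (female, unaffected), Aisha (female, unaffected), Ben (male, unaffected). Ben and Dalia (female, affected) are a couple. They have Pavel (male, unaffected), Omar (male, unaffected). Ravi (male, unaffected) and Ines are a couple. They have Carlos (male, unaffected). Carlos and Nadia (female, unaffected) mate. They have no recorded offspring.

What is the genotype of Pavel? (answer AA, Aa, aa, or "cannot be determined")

From phenotype alone, Pavel is AA or Aa.
Pavel is unaffected so carries A and received a from Dalia (aa), so Pavel is Aa.

Aa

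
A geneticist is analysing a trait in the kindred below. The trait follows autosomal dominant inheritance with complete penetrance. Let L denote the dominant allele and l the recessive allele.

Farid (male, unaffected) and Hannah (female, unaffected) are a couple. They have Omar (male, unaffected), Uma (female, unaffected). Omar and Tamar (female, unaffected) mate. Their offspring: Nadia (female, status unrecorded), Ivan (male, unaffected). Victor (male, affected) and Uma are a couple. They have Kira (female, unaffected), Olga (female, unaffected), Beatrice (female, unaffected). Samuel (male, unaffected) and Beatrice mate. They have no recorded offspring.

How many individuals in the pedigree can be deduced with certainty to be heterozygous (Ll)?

1

Obligate heterozygotes: Victor is affected so carries L and passed l to Kira (ll), so Victor is Ll.
Every other individual is either homozygous by phenotype or has at least one consistent homozygous assignment, so the count is 1.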